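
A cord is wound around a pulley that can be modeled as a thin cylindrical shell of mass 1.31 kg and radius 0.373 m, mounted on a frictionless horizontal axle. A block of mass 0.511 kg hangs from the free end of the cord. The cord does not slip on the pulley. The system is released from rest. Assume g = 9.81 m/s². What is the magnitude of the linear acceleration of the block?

I = MR² = (1.31)(0.373)² = 0.1823 kg·m².
Block: mg − T = ma. Pulley: TR = Iα. No-slip: a = αR, so T = (I/R²)a = 1.310·a.
Then mg = (m + 1.310)a, so a = (0.511)(9.81)/(0.511 + 1.310) = 2.753 m/s².

a ≈ 2.75 m/s²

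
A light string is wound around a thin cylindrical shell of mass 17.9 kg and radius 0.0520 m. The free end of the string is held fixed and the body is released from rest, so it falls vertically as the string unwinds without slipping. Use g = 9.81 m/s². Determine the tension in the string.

T ≈ 87.8 N

Translation: Mg − T = Ma. Rotation about the center: TR = Iα with I = MR².
With a = αR: T = (I/R²)a = M a, so Mg = (1 + 1.000)Ma.
a = g/(1 + 1.000) = 9.81/2.000 = 4.905 m/s².
T = 1.000·M·a = (1.000)(17.9)(4.905) = 87.80 N.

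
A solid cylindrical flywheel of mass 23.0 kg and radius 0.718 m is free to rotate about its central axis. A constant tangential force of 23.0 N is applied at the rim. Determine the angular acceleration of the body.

I = ½MR² = (1/2)(23.0)(0.718)² = 5.929 kg·m².
τ = F R = (23.0)(0.718) = 16.51 N·m.
Newton's second law for rotation, τ = Iα, gives α = τ/I = 16.51/5.929 = 2.786 rad/s².

α ≈ 2.79 rad/s²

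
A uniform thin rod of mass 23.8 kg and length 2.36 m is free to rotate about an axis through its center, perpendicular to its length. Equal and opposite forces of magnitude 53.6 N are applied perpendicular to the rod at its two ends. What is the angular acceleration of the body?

α ≈ 11.5 rad/s²

I = (1/12)ML² = (1/12)(23.8)(2.36)² = 11.05 kg·m².
The couple gives τ = F·(L/2) + F·(L/2) = F L = (53.6)(2.36) = 126.5 N·m.
From τ = Iα: α = 126.5/11.05 = 11.45 rad/s².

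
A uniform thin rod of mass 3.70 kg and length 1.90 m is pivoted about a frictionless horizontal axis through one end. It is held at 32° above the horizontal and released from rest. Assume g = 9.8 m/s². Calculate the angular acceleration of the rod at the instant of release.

α ≈ 6.56 rad/s²

About the pivot, I = (1/3)ML² = (1/3)(3.70)(1.90)² = 4.452 kg·m².
The weight acts at the center, a distance L/2 = 0.9500 m from the pivot; τ = Mg(L/2) cos 32° = 29.21 N·m.
α = τ/I = 29.21/4.452 = 6.561 rad/s².
(Equivalently α = (3g/(2L)) cos 32° = 6.561 rad/s².)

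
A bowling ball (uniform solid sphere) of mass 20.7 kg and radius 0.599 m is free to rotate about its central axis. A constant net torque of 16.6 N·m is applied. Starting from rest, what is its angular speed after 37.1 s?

ω ≈ 207 rad/s

I = (2/5)MR² = (2/5)(20.7)(0.599)² = 2.971 kg·m².
α = τ/I = 16.6/2.971 = 5.588 rad/s².
ω = ω₀ + αt = 0 + (5.588)(37.1) = 207.3 rad/s.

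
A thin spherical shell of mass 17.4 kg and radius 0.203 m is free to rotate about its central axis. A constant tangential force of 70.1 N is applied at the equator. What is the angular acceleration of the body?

α ≈ 29.8 rad/s²

I = (2/3)MR² = (2/3)(17.4)(0.203)² = 0.4780 kg·m².
τ = F R = (70.1)(0.203) = 14.23 N·m.
Newton's second law for rotation, τ = Iα, gives α = τ/I = 14.23/0.4780 = 29.77 rad/s².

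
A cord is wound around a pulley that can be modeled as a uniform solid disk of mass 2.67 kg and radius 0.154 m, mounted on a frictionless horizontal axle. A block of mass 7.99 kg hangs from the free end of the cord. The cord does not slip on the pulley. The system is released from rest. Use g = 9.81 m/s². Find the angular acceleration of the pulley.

I = ½MR² = (1/2)(2.67)(0.154)² = 0.03166 kg·m².
Block: mg − T = ma. Pulley: TR = Iα. No-slip: a = αR, so T = (I/R²)a = 1.335·a.
Then mg = (m + 1.335)a, so a = (7.99)(9.81)/(7.99 + 1.335) = 8.406 m/s².
α = a/R = 8.406/0.154 = 54.58 rad/s².

α ≈ 54.6 rad/s²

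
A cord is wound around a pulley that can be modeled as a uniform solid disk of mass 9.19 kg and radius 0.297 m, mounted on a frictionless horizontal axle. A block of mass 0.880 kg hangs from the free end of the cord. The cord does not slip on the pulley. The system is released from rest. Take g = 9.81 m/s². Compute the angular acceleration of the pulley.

I = ½MR² = (1/2)(9.19)(0.297)² = 0.4053 kg·m².
Block: mg − T = ma. Pulley: TR = Iα. No-slip: a = αR, so T = (I/R²)a = 4.595·a.
Then mg = (m + 4.595)a, so a = (0.880)(9.81)/(0.880 + 4.595) = 1.577 m/s².
α = a/R = 1.577/0.297 = 5.309 rad/s².

α ≈ 5.31 rad/s²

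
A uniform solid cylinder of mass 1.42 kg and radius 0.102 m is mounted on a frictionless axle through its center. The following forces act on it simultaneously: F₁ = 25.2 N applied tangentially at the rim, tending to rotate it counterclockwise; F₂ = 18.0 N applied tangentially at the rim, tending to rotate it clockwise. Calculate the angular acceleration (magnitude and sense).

α ≈ 99.4 rad/s², counterclockwise

I = ½MR² = (1/2)(1.42)(0.102)² = 0.007387 kg·m².
Taking counterclockwise as positive: τ₁ = +(25.2)(0.102) = +2.570 N·m; τ₂ = −(18.0)(0.102) = −1.836 N·m.
Net torque τ = 0.7344 N·m.
α = τ/I = 0.7344/0.007387 = 99.42 rad/s².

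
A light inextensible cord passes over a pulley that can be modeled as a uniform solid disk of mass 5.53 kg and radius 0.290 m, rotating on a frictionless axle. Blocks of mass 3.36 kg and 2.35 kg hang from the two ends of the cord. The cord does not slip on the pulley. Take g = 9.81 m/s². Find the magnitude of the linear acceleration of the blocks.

a ≈ 1.17 m/s²

I = ½MR² = (1/2)(5.53)(0.290)² = 0.2325 kg·m².
Heavier block: m₁g − T₁ = m₁a. Lighter block: T₂ − m₂g = m₂a.
Pulley: (T₁ − T₂)R = Iα = I(a/R), so T₁ − T₂ = (I/R²)a = (1/2)M_p a = 2.765·a.
Adding the three: (m₁ − m₂)g = (m₁ + m₂ + 2.765)a, so a = (3.36 − 2.35)(9.81)/(3.36 + 2.35 + 2.765) = 1.169 m/s².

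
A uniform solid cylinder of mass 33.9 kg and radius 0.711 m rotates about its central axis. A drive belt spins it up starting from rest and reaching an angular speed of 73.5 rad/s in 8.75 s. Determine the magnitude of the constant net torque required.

τ ≈ 72.0 N·m

I = ½MR² = (1/2)(33.9)(0.711)² = 8.569 kg·m².
α = Δω/Δt = (73.5 − 0)/8.75 = 8.400 rad/s².
τ = Iα = (8.569)(8.400) = 71.98 N·m.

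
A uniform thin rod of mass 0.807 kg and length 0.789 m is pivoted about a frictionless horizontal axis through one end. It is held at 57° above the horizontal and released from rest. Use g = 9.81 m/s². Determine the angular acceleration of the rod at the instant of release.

About the pivot, I = (1/3)ML² = (1/3)(0.807)(0.789)² = 0.1675 kg·m².
The weight acts at the center, a distance L/2 = 0.3945 m from the pivot; τ = Mg(L/2) cos 57° = 1.701 N·m.
α = τ/I = 1.701/0.1675 = 10.16 rad/s².

α ≈ 10.2 rad/s²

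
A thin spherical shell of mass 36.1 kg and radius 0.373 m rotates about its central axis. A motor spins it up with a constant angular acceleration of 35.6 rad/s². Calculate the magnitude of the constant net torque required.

I = (2/3)MR² = (2/3)(36.1)(0.373)² = 3.348 kg·m².
τ = Iα = (3.348)(35.60) = 119.2 N·m.

τ ≈ 119 N·m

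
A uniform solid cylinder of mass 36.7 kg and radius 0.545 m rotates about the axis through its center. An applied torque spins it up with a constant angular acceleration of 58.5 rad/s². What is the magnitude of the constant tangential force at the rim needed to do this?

I = ½MR² = (1/2)(36.7)(0.545)² = 5.450 kg·m².
The required torque is τ = Iα = (5.450)(58.50) = 318.8 N·m.
A tangential force at the rim gives τ = FR, so F = τ/R = 318.8/0.545 = 585.0 N.

F ≈ 585 N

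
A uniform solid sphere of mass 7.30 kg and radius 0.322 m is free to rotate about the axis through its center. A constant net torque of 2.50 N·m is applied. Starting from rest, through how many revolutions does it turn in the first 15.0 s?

I = (2/5)MR² = (2/5)(7.30)(0.322)² = 0.3028 kg·m².
α = τ/I = 2.50/0.3028 = 8.257 rad/s².
θ = ½αt² = ½(8.257)(15.0)² = 929.0 rad.
Revolutions = θ/(2π) = 147.8.

≈ 148 revolutions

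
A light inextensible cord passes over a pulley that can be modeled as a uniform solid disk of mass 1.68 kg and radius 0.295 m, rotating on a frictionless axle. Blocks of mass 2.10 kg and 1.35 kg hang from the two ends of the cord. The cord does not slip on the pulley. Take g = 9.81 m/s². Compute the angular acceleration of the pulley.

α ≈ 5.81 rad/s²

I = ½MR² = (1/2)(1.68)(0.295)² = 0.07310 kg·m².
Heavier block: m₁g − T₁ = m₁a. Lighter block: T₂ − m₂g = m₂a.
Pulley: (T₁ − T₂)R = Iα = I(a/R), so T₁ − T₂ = (I/R²)a = (1/2)M_p a = 0.8400·a.
Adding the three: (m₁ − m₂)g = (m₁ + m₂ + 0.8400)a, so a = (2.10 − 1.35)(9.81)/(2.10 + 1.35 + 0.8400) = 1.715 m/s².
α = a/R = 1.715/0.295 = 5.814 rad/s².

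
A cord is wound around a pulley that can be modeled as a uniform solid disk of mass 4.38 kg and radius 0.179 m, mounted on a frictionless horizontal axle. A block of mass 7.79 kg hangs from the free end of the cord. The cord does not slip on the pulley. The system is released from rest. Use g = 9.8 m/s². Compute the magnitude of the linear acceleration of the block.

I = ½MR² = (1/2)(4.38)(0.179)² = 0.07017 kg·m².
Block: mg − T = ma. Pulley: TR = Iα. No-slip: a = αR, so T = (I/R²)a = 2.190·a.
Then mg = (m + 2.190)a, so a = (7.79)(9.8)/(7.79 + 2.190) = 7.649 m/s².

a ≈ 7.65 m/s²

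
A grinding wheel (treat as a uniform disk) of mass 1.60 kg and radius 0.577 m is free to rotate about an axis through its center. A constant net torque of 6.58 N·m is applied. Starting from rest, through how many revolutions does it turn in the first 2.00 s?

≈ 7.86 revolutions

I = ½MR² = (1/2)(1.60)(0.577)² = 0.2663 kg·m².
α = τ/I = 6.58/0.2663 = 24.70 rad/s².
θ = ½αt² = ½(24.70)(2.00)² = 49.41 rad.
Revolutions = θ/(2π) = 7.864.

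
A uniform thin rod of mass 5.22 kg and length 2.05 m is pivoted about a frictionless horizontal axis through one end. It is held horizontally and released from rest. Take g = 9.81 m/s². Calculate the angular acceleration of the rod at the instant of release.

About the pivot, I = (1/3)ML² = (1/3)(5.22)(2.05)² = 7.312 kg·m².
The weight acts at the center, a distance L/2 = 1.025 m from the pivot; τ = Mg(L/2) = 52.49 N·m.
α = τ/I = 52.49/7.312 = 7.178 rad/s².

α ≈ 7.18 rad/s²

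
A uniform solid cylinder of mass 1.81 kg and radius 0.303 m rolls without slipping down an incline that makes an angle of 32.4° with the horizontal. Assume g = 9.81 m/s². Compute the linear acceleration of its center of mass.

Translation along the incline: Mg sinθ − f = Ma.
Rotation about the center: fR = Iα with I = ½MR². No-slip gives a = αR, so f = (I/R²)a = (1/2)M a.
Substituting: Mg sinθ = (1 + 0.5000)Ma, so a = g sinθ/(1 + 0.5000) = (9.81) sin 32.4° / 1.500 = 3.504 m/s².

a ≈ 3.50 m/s²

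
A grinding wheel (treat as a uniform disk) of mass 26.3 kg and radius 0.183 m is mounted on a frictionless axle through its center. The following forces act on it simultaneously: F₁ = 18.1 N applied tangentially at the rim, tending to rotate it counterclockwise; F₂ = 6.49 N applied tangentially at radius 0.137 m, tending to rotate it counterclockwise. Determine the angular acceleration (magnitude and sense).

α ≈ 9.54 rad/s², counterclockwise

I = ½MR² = (1/2)(26.3)(0.183)² = 0.4404 kg·m².
Taking counterclockwise as positive: τ₁ = +(18.1)(0.183) = +3.312 N·m; τ₂ = +(6.49)(0.137) = +0.8891 N·m.
Net torque τ = 4.201 N·m.
α = τ/I = 4.201/0.4404 = 9.540 rad/s².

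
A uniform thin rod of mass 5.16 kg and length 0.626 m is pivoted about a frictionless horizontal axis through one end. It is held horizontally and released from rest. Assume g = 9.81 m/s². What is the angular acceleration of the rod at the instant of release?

α ≈ 23.5 rad/s²

About the pivot, I = (1/3)ML² = (1/3)(5.16)(0.626)² = 0.6740 kg·m².
The weight acts at the center, a distance L/2 = 0.3130 m from the pivot; τ = Mg(L/2) = 15.84 N·m.
α = τ/I = 15.84/0.6740 = 23.51 rad/s².
(Equivalently α = (3g/(2L)) = 23.51 rad/s².)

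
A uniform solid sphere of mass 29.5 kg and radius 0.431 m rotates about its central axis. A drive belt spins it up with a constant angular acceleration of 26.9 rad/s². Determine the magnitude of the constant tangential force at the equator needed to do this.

I = (2/5)MR² = (2/5)(29.5)(0.431)² = 2.192 kg·m².
The required torque is τ = Iα = (2.192)(26.90) = 58.96 N·m.
A tangential force at the equator gives τ = FR, so F = τ/R = 58.96/0.431 = 136.8 N.

F ≈ 137 N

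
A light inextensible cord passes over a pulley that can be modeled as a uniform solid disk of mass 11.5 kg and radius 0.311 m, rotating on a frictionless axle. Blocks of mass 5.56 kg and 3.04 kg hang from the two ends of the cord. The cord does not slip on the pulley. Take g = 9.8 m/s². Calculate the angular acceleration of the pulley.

I = ½MR² = (1/2)(11.5)(0.311)² = 0.5561 kg·m².
Heavier block: m₁g − T₁ = m₁a. Lighter block: T₂ − m₂g = m₂a.
Pulley: (T₁ − T₂)R = Iα = I(a/R), so T₁ − T₂ = (I/R²)a = (1/2)M_p a = 5.750·a.
Adding the three: (m₁ − m₂)g = (m₁ + m₂ + 5.750)a, so a = (5.56 − 3.04)(9.8)/(5.56 + 3.04 + 5.750) = 1.721 m/s².
α = a/R = 1.721/0.311 = 5.534 rad/s².

α ≈ 5.53 rad/s²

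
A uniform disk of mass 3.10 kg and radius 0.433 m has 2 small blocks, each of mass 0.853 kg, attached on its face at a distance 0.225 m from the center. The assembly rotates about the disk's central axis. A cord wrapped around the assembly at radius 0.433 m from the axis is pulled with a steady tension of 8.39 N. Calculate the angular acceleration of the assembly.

I_disk = ½MR² = ½(3.10)(0.433)² = 0.2906 kg·m².
I_blocks = 2·m·r² = 2(0.853)(0.225)² = 0.08637 kg·m².
Total I = 0.3770 kg·m².
τ = F r = (8.39)(0.433) = 3.633 N·m.
α = τ/I = 3.633/0.3770 = 9.637 rad/s².

α ≈ 9.64 rad/s²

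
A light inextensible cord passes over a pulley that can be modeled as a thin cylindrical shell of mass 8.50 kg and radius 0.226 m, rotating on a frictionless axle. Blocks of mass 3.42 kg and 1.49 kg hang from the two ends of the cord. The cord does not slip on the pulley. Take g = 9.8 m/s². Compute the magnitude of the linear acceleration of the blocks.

a ≈ 1.41 m/s²

I = MR² = (8.50)(0.226)² = 0.4341 kg·m².
Heavier block: m₁g − T₁ = m₁a. Lighter block: T₂ − m₂g = m₂a.
Pulley: (T₁ − T₂)R = Iα = I(a/R), so T₁ − T₂ = (I/R²)a = 1·M_p a = 8.500·a.
Adding the three: (m₁ − m₂)g = (m₁ + m₂ + 8.500)a, so a = (3.42 − 1.49)(9.8)/(3.42 + 1.49 + 8.500) = 1.410 m/s².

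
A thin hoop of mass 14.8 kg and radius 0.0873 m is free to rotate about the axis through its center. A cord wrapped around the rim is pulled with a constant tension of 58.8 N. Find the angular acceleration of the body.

I = MR² = (14.8)(0.0873)² = 0.1128 kg·m².
τ = F R = (58.8)(0.0873) = 5.133 N·m.
From τ = Iα: α = 5.133/0.1128 = 45.51 rad/s².

α ≈ 45.5 rad/s²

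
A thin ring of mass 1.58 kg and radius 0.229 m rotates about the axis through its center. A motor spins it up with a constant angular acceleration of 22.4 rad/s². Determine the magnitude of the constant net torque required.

I = MR² = (1.58)(0.229)² = 0.08286 kg·m².
τ = Iα = (0.08286)(22.40) = 1.856 N·m.

τ ≈ 1.86 N·m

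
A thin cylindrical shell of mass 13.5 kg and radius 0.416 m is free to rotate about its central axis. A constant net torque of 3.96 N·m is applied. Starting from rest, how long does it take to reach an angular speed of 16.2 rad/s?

I = MR² = (13.5)(0.416)² = 2.336 kg·m².
α = τ/I = 3.96/2.336 = 1.695 rad/s².
ω = αt ⇒ t = ω/α = 16.2/1.695 = 9.557 s.

t ≈ 9.56 s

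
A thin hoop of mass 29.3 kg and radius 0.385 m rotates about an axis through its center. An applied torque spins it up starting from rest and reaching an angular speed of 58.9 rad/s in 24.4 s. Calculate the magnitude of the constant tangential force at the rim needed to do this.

I = MR² = (29.3)(0.385)² = 4.343 kg·m².
α = Δω/Δt = (58.9 − 0)/24.4 = 2.414 rad/s².
The required torque is τ = Iα = (4.343)(2.414) = 10.48 N·m.
A tangential force at the rim gives τ = FR, so F = τ/R = 10.48/0.385 = 27.23 N.

F ≈ 27.2 N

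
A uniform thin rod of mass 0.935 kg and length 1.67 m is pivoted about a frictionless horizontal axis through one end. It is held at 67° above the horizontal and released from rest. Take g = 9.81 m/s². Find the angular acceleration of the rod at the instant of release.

About the pivot, I = (1/3)ML² = (1/3)(0.935)(1.67)² = 0.8692 kg·m².
The weight acts at the center, a distance L/2 = 0.8350 m from the pivot; τ = Mg(L/2) cos 67° = 2.993 N·m.
α = τ/I = 2.993/0.8692 = 3.443 rad/s².

α ≈ 3.44 rad/s²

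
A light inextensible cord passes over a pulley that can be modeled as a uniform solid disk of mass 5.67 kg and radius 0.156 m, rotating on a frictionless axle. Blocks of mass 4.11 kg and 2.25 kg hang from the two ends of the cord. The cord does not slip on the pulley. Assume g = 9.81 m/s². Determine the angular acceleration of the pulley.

I = ½MR² = (1/2)(5.67)(0.156)² = 0.06899 kg·m².
Heavier block: m₁g − T₁ = m₁a. Lighter block: T₂ − m₂g = m₂a.
Pulley: (T₁ − T₂)R = Iα = I(a/R), so T₁ − T₂ = (I/R²)a = (1/2)M_p a = 2.835·a.
Adding the three: (m₁ − m₂)g = (m₁ + m₂ + 2.835)a, so a = (4.11 − 2.25)(9.81)/(4.11 + 2.25 + 2.835) = 1.984 m/s².
α = a/R = 1.984/0.156 = 12.72 rad/s².

α ≈ 12.7 rad/s²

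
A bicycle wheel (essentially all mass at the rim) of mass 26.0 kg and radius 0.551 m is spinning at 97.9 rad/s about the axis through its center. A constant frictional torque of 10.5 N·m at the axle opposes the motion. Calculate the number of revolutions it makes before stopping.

I = MR² = (26.0)(0.551)² = 7.894 kg·m².
The net torque has magnitude 10.5 N·m, opposing ω.
|α| = τ/I = 10.50/7.894 = 1.330 rad/s² (deceleration).
ω² = ω₀² − 2|α|θ with ω = 0 ⇒ θ = ω₀²/(2|α|) = 3603 rad = 573.4 rev.

≈ 573 revolutions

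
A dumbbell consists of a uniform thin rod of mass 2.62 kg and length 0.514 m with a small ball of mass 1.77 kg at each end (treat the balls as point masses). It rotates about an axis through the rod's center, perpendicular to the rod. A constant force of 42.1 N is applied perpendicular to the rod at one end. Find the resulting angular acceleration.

α ≈ 37.1 rad/s²

I_rod = (1/12)ML² = (1/12)(2.62)(0.514)² = 0.05768 kg·m².
I_balls = 2·m·(L/2)² = 2(1.77)(0.2570)² = 0.2338 kg·m².
Total I = 0.2915 kg·m².
τ = F·(L/2) = (42.1)(0.257) = 10.82 N·m.
α = τ/I = 10.82/0.2915 = 37.12 rad/s².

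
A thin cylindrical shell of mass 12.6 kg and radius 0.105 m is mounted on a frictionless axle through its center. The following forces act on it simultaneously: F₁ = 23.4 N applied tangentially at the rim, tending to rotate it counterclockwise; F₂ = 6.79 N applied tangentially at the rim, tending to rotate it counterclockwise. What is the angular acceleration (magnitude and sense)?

α ≈ 22.8 rad/s², counterclockwise

I = MR² = (12.6)(0.105)² = 0.1389 kg·m².
Taking counterclockwise as positive: τ₁ = +(23.4)(0.105) = +2.457 N·m; τ₂ = +(6.79)(0.105) = +0.7129 N·m.
Net torque τ = 3.170 N·m.
α = τ/I = 3.170/0.1389 = 22.82 rad/s².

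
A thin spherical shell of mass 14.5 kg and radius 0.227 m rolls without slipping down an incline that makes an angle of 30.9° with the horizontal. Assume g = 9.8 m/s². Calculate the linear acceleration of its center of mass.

a ≈ 3.02 m/s²

Translation along the incline: Mg sinθ − f = Ma.
Rotation about the center: fR = Iα with I = (2/3)MR². No-slip gives a = αR, so f = (I/R²)a = (2/3)M a.
Substituting: Mg sinθ = (1 + 0.6667)Ma, so a = g sinθ/(1 + 0.6667) = (9.8) sin 30.9° / 1.667 = 3.020 m/s².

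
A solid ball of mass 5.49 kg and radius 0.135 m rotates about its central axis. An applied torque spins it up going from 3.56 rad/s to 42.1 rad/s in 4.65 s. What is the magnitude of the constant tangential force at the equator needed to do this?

I = (2/5)MR² = (2/5)(5.49)(0.135)² = 0.04002 kg·m².
α = Δω/Δt = (42.1 − 3.56)/4.65 = 8.288 rad/s².
The required torque is τ = Iα = (0.04002)(8.288) = 0.3317 N·m.
A tangential force at the equator gives τ = FR, so F = τ/R = 0.3317/0.135 = 2.457 N.

F ≈ 2.46 N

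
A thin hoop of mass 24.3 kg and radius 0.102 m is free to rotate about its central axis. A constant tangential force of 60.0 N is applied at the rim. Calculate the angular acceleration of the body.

α ≈ 24.2 rad/s²

I = MR² = (24.3)(0.102)² = 0.2528 kg·m².
τ = F R = (60.0)(0.102) = 6.120 N·m.
Newton's second law for rotation, τ = Iα, gives α = τ/I = 6.120/0.2528 = 24.21 rad/s².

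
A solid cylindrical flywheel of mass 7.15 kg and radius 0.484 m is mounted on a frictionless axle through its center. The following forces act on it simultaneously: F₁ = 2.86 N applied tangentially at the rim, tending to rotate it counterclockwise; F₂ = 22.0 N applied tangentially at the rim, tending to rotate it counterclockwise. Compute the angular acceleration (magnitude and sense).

α ≈ 14.4 rad/s², counterclockwise

I = ½MR² = (1/2)(7.15)(0.484)² = 0.8375 kg·m².
Taking counterclockwise as positive: τ₁ = +(2.86)(0.484) = +1.384 N·m; τ₂ = +(22.0)(0.484) = +10.65 N·m.
Net torque τ = 12.03 N·m.
α = τ/I = 12.03/0.8375 = 14.37 rad/s².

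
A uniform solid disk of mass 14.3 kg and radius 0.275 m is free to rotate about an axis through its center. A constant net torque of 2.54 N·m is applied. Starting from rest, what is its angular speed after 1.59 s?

I = ½MR² = (1/2)(14.3)(0.275)² = 0.5407 kg·m².
α = τ/I = 2.54/0.5407 = 4.697 rad/s².
ω = ω₀ + αt = 0 + (4.697)(1.59) = 7.469 rad/s.

ω ≈ 7.47 rad/s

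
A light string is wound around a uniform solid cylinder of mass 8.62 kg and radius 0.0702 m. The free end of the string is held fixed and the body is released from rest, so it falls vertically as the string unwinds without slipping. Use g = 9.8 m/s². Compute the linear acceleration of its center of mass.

a ≈ 6.53 m/s²

Translation: Mg − T = Ma. Rotation about the center: TR = Iα with I = ½MR².
With a = αR: T = (I/R²)a = (1/2)M a, so Mg = (1 + 0.5000)Ma.
a = g/(1 + 0.5000) = 9.8/1.500 = 6.533 m/s².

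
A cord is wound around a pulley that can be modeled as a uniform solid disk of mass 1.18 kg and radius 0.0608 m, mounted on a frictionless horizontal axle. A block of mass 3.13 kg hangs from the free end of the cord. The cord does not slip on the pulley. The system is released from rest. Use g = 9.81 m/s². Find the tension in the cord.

T ≈ 4.87 N

I = ½MR² = (1/2)(1.18)(0.0608)² = 0.002181 kg·m².
Block: mg − T = ma. Pulley: TR = Iα. No-slip: a = αR, so T = (I/R²)a = 0.5900·a.
Then mg = (m + 0.5900)a, so a = (3.13)(9.81)/(3.13 + 0.5900) = 8.254 m/s².
T = 0.5900·a = 4.870 N.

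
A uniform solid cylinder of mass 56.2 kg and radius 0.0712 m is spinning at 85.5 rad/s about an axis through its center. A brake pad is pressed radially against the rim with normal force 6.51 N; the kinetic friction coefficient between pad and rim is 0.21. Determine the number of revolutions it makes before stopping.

I = ½MR² = (1/2)(56.2)(0.0712)² = 0.1425 kg·m².
Friction force f = μN = (0.21)(6.51) = 1.367 N at the rim; torque magnitude τ = fR = 0.09734 N·m, opposing ω.
|α| = τ/I = 0.09734/0.1425 = 0.6833 rad/s² (deceleration).
ω² = ω₀² − 2|α|θ with ω = 0 ⇒ θ = ω₀²/(2|α|) = 5349 rad = 851.4 rev.

≈ 851 revolutions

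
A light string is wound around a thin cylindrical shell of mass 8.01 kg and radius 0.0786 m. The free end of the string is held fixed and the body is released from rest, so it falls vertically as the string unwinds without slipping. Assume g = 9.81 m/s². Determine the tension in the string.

T ≈ 39.3 N

Translation: Mg − T = Ma. Rotation about the center: TR = Iα with I = MR².
With a = αR: T = (I/R²)a = M a, so Mg = (1 + 1.000)Ma.
a = g/(1 + 1.000) = 9.81/2.000 = 4.905 m/s².
T = 1.000·M·a = (1.000)(8.01)(4.905) = 39.29 N.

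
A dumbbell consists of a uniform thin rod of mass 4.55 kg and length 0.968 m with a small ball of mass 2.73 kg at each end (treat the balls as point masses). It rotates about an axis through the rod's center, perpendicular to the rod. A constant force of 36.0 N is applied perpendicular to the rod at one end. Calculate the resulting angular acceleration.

α ≈ 10.7 rad/s²

I_rod = (1/12)ML² = (1/12)(4.55)(0.968)² = 0.3553 kg·m².
I_balls = 2·m·(L/2)² = 2(2.73)(0.4840)² = 1.279 kg·m².
Total I = 1.634 kg·m².
τ = F·(L/2) = (36.0)(0.484) = 17.42 N·m.
α = τ/I = 17.42/1.634 = 10.66 rad/s².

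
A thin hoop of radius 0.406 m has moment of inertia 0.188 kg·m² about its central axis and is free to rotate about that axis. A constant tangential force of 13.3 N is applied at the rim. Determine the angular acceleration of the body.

τ = F R = (13.3)(0.406) = 5.400 N·m.
Newton's second law for rotation, τ = Iα, gives α = τ/I = 5.400/0.1880 = 28.72 rad/s².

α ≈ 28.7 rad/s²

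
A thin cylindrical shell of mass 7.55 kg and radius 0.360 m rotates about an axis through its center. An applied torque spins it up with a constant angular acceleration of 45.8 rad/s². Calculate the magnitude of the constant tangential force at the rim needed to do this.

I = MR² = (7.55)(0.360)² = 0.9785 kg·m².
The required torque is τ = Iα = (0.9785)(45.80) = 44.81 N·m.
A tangential force at the rim gives τ = FR, so F = τ/R = 44.81/0.360 = 124.5 N.

F ≈ 124 N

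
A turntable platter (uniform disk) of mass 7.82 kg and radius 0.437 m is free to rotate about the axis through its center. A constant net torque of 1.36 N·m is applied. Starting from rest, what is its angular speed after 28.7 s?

ω ≈ 52.3 rad/s

I = ½MR² = (1/2)(7.82)(0.437)² = 0.7467 kg·m².
α = τ/I = 1.36/0.7467 = 1.821 rad/s².
ω = ω₀ + αt = 0 + (1.821)(28.7) = 52.27 rad/s.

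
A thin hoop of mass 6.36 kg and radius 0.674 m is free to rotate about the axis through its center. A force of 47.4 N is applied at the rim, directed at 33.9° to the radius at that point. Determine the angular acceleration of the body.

I = MR² = (6.36)(0.674)² = 2.889 kg·m².
Only the tangential component produces torque: τ = F R sinθ = (47.4)(0.674) sin 33.9° = 17.82 N·m.
Newton's second law for rotation, τ = Iα, gives α = τ/I = 17.82/2.889 = 6.167 rad/s².

α ≈ 6.17 rad/s²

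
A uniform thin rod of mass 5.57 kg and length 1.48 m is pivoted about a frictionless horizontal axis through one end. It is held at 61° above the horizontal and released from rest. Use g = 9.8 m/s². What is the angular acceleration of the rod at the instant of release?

α ≈ 4.82 rad/s²

About the pivot, I = (1/3)ML² = (1/3)(5.57)(1.48)² = 4.067 kg·m².
The weight acts at the center, a distance L/2 = 0.7400 m from the pivot; τ = Mg(L/2) cos 61° = 19.58 N·m.
α = τ/I = 19.58/4.067 = 4.815 rad/s².
(Equivalently α = (3g/(2L)) cos 61° = 4.815 rad/s².)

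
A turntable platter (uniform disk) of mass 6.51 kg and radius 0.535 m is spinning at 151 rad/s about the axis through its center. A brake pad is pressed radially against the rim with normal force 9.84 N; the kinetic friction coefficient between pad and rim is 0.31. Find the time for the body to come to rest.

t ≈ 86.2 s

I = ½MR² = (1/2)(6.51)(0.535)² = 0.9317 kg·m².
Friction force f = μN = (0.31)(9.84) = 3.050 N at the rim; torque magnitude τ = fR = 1.632 N·m, opposing ω.
|α| = τ/I = 1.632/0.9317 = 1.752 rad/s² (deceleration).
0 = ω₀ − |α|t ⇒ t = ω₀/|α| = 151/1.752 = 86.20 s.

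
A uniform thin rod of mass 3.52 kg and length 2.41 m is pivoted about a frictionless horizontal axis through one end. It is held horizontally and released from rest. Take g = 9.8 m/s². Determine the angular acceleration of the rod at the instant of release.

α ≈ 6.10 rad/s²

About the pivot, I = (1/3)ML² = (1/3)(3.52)(2.41)² = 6.815 kg·m².
The weight acts at the center, a distance L/2 = 1.205 m from the pivot; τ = Mg(L/2) = 41.57 N·m.
α = τ/I = 41.57/6.815 = 6.100 rad/s².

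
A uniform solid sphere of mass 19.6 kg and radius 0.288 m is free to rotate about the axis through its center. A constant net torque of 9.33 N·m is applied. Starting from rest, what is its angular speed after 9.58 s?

I = (2/5)MR² = (2/5)(19.6)(0.288)² = 0.6503 kg·m².
α = τ/I = 9.33/0.6503 = 14.35 rad/s².
ω = ω₀ + αt = 0 + (14.35)(9.58) = 137.5 rad/s.

ω ≈ 137 rad/s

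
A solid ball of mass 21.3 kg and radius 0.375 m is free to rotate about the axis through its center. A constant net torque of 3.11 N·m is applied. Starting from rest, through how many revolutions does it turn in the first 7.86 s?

I = (2/5)MR² = (2/5)(21.3)(0.375)² = 1.198 kg·m².
α = τ/I = 3.11/1.198 = 2.596 rad/s².
θ = ½αt² = ½(2.596)(7.86)² = 80.18 rad.
Revolutions = θ/(2π) = 12.76.

≈ 12.8 revolutions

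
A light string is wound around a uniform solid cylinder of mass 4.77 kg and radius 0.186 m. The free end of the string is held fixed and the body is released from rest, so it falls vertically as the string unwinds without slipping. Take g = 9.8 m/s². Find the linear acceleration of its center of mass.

a ≈ 6.53 m/s²

Translation: Mg − T = Ma. Rotation about the center: TR = Iα with I = ½MR².
With a = αR: T = (I/R²)a = (1/2)M a, so Mg = (1 + 0.5000)Ma.
a = g/(1 + 0.5000) = 9.8/1.500 = 6.533 m/s².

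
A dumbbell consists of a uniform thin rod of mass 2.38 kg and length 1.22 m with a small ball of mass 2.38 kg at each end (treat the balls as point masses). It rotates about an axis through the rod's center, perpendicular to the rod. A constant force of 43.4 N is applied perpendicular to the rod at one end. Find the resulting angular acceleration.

I_rod = (1/12)ML² = (1/12)(2.38)(1.22)² = 0.2952 kg·m².
I_balls = 2·m·(L/2)² = 2(2.38)(0.6100)² = 1.771 kg·m².
Total I = 2.066 kg·m².
τ = F·(L/2) = (43.4)(0.610) = 26.47 N·m.
α = τ/I = 26.47/2.066 = 12.81 rad/s².

α ≈ 12.8 rad/s²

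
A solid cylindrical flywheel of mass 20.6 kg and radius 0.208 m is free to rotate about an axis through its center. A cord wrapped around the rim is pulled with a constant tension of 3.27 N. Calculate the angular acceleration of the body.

α ≈ 1.53 rad/s²

I = ½MR² = (1/2)(20.6)(0.208)² = 0.4456 kg·m².
τ = F R = (3.27)(0.208) = 0.6802 N·m.
From τ = Iα: α = 0.6802/0.4456 = 1.526 rad/s².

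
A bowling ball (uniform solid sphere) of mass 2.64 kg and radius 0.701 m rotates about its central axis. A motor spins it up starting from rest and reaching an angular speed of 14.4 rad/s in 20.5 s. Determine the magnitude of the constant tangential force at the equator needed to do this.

F ≈ 0.520 N

I = (2/5)MR² = (2/5)(2.64)(0.701)² = 0.5189 kg·m².
α = Δω/Δt = (14.4 − 0)/20.5 = 0.7024 rad/s².
The required torque is τ = Iα = (0.5189)(0.7024) = 0.3645 N·m.
A tangential force at the equator gives τ = FR, so F = τ/R = 0.3645/0.701 = 0.5200 N.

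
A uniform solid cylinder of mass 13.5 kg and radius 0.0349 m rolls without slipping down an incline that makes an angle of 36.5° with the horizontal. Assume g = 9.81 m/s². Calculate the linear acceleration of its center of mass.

a ≈ 3.89 m/s²

Translation along the incline: Mg sinθ − f = Ma.
Rotation about the center: fR = Iα with I = ½MR². No-slip gives a = αR, so f = (I/R²)a = (1/2)M a.
Substituting: Mg sinθ = (1 + 0.5000)Ma, so a = g sinθ/(1 + 0.5000) = (9.81) sin 36.5° / 1.500 = 3.890 m/s².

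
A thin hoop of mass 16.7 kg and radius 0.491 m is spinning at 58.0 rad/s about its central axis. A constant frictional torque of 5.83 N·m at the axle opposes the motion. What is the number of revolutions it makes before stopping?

I = MR² = (16.7)(0.491)² = 4.026 kg·m².
The net torque has magnitude 5.83 N·m, opposing ω.
|α| = τ/I = 5.830/4.026 = 1.448 rad/s² (deceleration).
ω² = ω₀² − 2|α|θ with ω = 0 ⇒ θ = ω₀²/(2|α|) = 1162 rad = 184.9 rev.

≈ 185 revolutions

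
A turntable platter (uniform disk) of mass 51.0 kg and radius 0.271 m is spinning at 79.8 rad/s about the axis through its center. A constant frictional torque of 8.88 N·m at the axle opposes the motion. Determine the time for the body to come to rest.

t ≈ 16.8 s

I = ½MR² = (1/2)(51.0)(0.271)² = 1.873 kg·m².
The net torque has magnitude 8.88 N·m, opposing ω.
|α| = τ/I = 8.880/1.873 = 4.742 rad/s² (deceleration).
0 = ω₀ − |α|t ⇒ t = ω₀/|α| = 79.8/4.742 = 16.83 s.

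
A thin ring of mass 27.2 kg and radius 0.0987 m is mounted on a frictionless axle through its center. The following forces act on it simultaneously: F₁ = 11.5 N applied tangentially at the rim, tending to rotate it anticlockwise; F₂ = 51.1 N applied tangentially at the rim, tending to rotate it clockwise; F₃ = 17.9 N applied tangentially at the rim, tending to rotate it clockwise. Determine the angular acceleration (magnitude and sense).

I = MR² = (27.2)(0.0987)² = 0.2650 kg·m².
Taking anticlockwise as positive: τ₁ = +(11.5)(0.0987) = +1.135 N·m; τ₂ = −(51.1)(0.0987) = −5.044 N·m; τ₃ = −(17.9)(0.0987) = −1.767 N·m.
Net torque τ = -5.675 N·m.
α = τ/I = -5.675/0.2650 = -21.42 rad/s².

α ≈ 21.4 rad/s², clockwise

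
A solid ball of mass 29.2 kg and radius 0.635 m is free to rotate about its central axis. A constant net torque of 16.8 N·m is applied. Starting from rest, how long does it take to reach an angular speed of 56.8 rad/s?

I = (2/5)MR² = (2/5)(29.2)(0.635)² = 4.710 kg·m².
α = τ/I = 16.8/4.710 = 3.567 rad/s².
ω = αt ⇒ t = ω/α = 56.8/3.567 = 15.92 s.

t ≈ 15.9 s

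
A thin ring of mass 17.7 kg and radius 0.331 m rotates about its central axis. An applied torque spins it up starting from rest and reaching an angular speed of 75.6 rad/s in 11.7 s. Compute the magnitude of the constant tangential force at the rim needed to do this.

I = MR² = (17.7)(0.331)² = 1.939 kg·m².
α = Δω/Δt = (75.6 − 0)/11.7 = 6.462 rad/s².
The required torque is τ = Iα = (1.939)(6.462) = 12.53 N·m.
A tangential force at the rim gives τ = FR, so F = τ/R = 12.53/0.331 = 37.86 N.

F ≈ 37.9 N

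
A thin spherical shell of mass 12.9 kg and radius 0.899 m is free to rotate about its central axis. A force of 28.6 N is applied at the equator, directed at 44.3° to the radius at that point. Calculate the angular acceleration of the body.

α ≈ 2.58 rad/s²

I = (2/3)MR² = (2/3)(12.9)(0.899)² = 6.951 kg·m².
Only the tangential component produces torque: τ = F R sinθ = (28.6)(0.899) sin 44.3° = 17.96 N·m.
Newton's second law for rotation, τ = Iα, gives α = τ/I = 17.96/6.951 = 2.584 rad/s².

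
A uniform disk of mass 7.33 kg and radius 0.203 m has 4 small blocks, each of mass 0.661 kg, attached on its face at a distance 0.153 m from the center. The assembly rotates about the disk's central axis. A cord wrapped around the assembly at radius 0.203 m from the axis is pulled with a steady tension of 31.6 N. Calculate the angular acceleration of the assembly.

I_disk = ½MR² = ½(7.33)(0.203)² = 0.1510 kg·m².
I_blocks = 4·m·r² = 4(0.661)(0.153)² = 0.06189 kg·m².
Total I = 0.2129 kg·m².
τ = F r = (31.6)(0.203) = 6.415 N·m.
α = τ/I = 6.415/0.2129 = 30.13 rad/s².

α ≈ 30.1 rad/s²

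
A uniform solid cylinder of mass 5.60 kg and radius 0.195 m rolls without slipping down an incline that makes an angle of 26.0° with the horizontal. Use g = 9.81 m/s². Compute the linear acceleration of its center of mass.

a ≈ 2.87 m/s²

Translation along the incline: Mg sinθ − f = Ma.
Rotation about the center: fR = Iα with I = ½MR². No-slip gives a = αR, so f = (I/R²)a = (1/2)M a.
Substituting: Mg sinθ = (1 + 0.5000)Ma, so a = g sinθ/(1 + 0.5000) = (9.81) sin 26.0° / 1.500 = 2.867 m/s².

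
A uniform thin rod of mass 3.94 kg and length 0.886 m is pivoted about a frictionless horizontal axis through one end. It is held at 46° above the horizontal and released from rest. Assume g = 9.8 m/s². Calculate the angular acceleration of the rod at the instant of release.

About the pivot, I = (1/3)ML² = (1/3)(3.94)(0.886)² = 1.031 kg·m².
The weight acts at the center, a distance L/2 = 0.4430 m from the pivot; τ = Mg(L/2) cos 46° = 11.88 N·m.
α = τ/I = 11.88/1.031 = 11.53 rad/s².
(Equivalently α = (3g/(2L)) cos 46° = 11.53 rad/s².)

α ≈ 11.5 rad/s²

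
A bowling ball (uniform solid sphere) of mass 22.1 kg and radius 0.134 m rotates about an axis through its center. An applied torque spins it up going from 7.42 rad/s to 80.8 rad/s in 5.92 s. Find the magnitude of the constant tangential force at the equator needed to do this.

I = (2/5)MR² = (2/5)(22.1)(0.134)² = 0.1587 kg·m².
α = Δω/Δt = (80.8 − 7.42)/5.92 = 12.40 rad/s².
The required torque is τ = Iα = (0.1587)(12.40) = 1.968 N·m.
A tangential force at the equator gives τ = FR, so F = τ/R = 1.968/0.134 = 14.68 N.

F ≈ 14.7 N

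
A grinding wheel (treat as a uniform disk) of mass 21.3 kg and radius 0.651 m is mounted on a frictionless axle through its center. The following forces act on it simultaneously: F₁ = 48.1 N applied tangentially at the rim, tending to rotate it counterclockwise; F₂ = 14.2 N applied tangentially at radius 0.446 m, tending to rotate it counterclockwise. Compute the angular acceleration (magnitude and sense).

α ≈ 8.34 rad/s², counterclockwise

I = ½MR² = (1/2)(21.3)(0.651)² = 4.513 kg·m².
Taking counterclockwise as positive: τ₁ = +(48.1)(0.651) = +31.31 N·m; τ₂ = +(14.2)(0.446) = +6.333 N·m.
Net torque τ = 37.65 N·m.
α = τ/I = 37.65/4.513 = 8.341 rad/s².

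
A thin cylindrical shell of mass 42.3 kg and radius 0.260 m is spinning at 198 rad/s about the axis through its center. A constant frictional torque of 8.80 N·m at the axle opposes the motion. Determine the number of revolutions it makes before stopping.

I = MR² = (42.3)(0.260)² = 2.859 kg·m².
The net torque has magnitude 8.80 N·m, opposing ω.
|α| = τ/I = 8.800/2.859 = 3.077 rad/s² (deceleration).
ω² = ω₀² − 2|α|θ with ω = 0 ⇒ θ = ω₀²/(2|α|) = 6369 rad = 1014 rev.

≈ 1010 revolutions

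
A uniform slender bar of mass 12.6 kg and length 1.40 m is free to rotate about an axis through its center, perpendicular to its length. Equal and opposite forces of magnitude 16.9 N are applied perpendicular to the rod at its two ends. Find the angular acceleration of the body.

I = (1/12)ML² = (1/12)(12.6)(1.40)² = 2.058 kg·m².
The couple gives τ = F·(L/2) + F·(L/2) = F L = (16.9)(1.40) = 23.66 N·m.
From τ = Iα: α = 23.66/2.058 = 11.50 rad/s².

α ≈ 11.5 rad/s²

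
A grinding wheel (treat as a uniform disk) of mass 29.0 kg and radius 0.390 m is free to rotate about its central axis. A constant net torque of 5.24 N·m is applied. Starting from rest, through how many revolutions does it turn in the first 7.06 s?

≈ 9.42 revolutions

I = ½MR² = (1/2)(29.0)(0.390)² = 2.205 kg·m².
α = τ/I = 5.24/2.205 = 2.376 rad/s².
θ = ½αt² = ½(2.376)(7.06)² = 59.21 rad.
Revolutions = θ/(2π) = 9.424.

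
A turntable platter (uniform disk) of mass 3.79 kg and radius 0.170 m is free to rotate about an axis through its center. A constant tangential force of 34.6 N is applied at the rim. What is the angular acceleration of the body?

α ≈ 107 rad/s²

I = ½MR² = (1/2)(3.79)(0.170)² = 0.05477 kg·m².
τ = F R = (34.6)(0.170) = 5.882 N·m.
Newton's second law for rotation, τ = Iα, gives α = τ/I = 5.882/0.05477 = 107.4 rad/s².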